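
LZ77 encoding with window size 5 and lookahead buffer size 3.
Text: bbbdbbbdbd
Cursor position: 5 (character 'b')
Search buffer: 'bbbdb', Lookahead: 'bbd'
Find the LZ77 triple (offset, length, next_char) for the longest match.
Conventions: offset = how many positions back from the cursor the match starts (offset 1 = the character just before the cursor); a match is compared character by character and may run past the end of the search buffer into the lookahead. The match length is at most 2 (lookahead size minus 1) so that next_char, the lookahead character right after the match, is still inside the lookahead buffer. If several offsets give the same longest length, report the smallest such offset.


Try each offset into the search buffer:
  offset=1 (pos 4, char 'b'): match length 2
  offset=2 (pos 3, char 'd'): match length 0
  offset=3 (pos 2, char 'b'): match length 1
  offset=4 (pos 1, char 'b'): match length 2
  offset=5 (pos 0, char 'b'): match length 2
Longest match has length 2, found at offsets 1, 4, 5; take the smallest, offset 1.
next_char = character at position 5 + 2 = 7 -> 'd'

Best match: offset=1, length=2 (matching 'bb' starting at position 4)
LZ77 triple: (1, 2, 'd')


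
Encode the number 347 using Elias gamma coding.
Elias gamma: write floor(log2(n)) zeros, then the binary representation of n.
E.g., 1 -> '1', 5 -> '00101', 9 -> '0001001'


num_bits = floor(log2(347)) + 1 = 9
leading_zeros = num_bits - 1 = 8
binary(347) = 101011011

Elias gamma(347) = '00000000' + '101011011' = 00000000101011011 (17 bits)


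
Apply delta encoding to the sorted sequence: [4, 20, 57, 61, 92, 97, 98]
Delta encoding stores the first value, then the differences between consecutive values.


First value: 4
Deltas:
  20 - 4 = 16
  57 - 20 = 37
  61 - 57 = 4
  92 - 61 = 31
  97 - 92 = 5
  98 - 97 = 1


Delta encoded: [4, 16, 37, 4, 31, 5, 1]


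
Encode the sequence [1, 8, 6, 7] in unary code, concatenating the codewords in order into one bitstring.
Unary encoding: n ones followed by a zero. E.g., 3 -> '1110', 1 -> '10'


Encode each number as n ones followed by a terminating 0:
  1 -> 10 (2 bits)
  8 -> 111111110 (9 bits)
  6 -> 1111110 (7 bits)
  7 -> 11111110 (8 bits)
Total length = 2 + 9 + 7 + 8 = 26 bits.

Unary([1, 8, 6, 7]) = 10111111110111111011111110 (26 bits)


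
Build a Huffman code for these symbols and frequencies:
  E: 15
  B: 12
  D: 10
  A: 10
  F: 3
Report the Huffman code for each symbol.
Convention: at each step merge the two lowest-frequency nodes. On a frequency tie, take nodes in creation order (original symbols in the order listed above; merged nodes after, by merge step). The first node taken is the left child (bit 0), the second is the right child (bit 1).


Huffman tree construction:
Step 1: Merge F(3) + D(10) = 13
Step 2: Merge A(10) + B(12) = 22
Step 3: Merge (F+D)(13) + E(15) = 28
Step 4: Merge (A+B)(22) + ((F+D)+E)(28) = 50
Read each symbol's code off the tree from the root (left child = 0, right child = 1).

Codes:
  E: 11 (length 2)
  B: 01 (length 2)
  D: 101 (length 3)
  A: 00 (length 2)
  F: 100 (length 3)
Average code length: 113/50 = 2.2600 bits/symbol


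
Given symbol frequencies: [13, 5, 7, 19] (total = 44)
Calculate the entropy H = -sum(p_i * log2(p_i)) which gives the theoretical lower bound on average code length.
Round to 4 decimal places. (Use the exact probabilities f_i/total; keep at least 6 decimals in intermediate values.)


Per-symbol terms -p_i * log2(p_i) with p_i = f_i/44:
  p = 13/44 = 0.295455: log2(p) = -1.758992, -p*log2(p) = 0.519702
  p = 5/44 = 0.113636: log2(p) = -3.137504, -p*log2(p) = 0.356534
  p = 7/44 = 0.159091: log2(p) = -2.652077, -p*log2(p) = 0.421921
  p = 19/44 = 0.431818: log2(p) = -1.211504, -p*log2(p) = 0.523149
H = 0.519702 + 0.356534 + 0.421921 + 0.523149 = 1.821306

H = 1.8213 bits/symbol


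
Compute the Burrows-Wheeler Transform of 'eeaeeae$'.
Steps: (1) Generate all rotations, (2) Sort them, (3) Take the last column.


Rotations (sorted):
  0: $eeaeeae -> last char: e
  1: ae$eeaee -> last char: e
  2: aeeae$ee -> last char: e
  3: e$eeaeea -> last char: a
  4: eae$eeae -> last char: e
  5: eaeeae$e -> last char: e
  6: eeae$eea -> last char: a
  7: eeaeeae$ -> last char: $


BWT = eeeaeea$


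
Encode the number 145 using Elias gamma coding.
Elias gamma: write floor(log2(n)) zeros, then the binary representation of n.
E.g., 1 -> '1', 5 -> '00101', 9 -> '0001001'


num_bits = floor(log2(145)) + 1 = 8
leading_zeros = num_bits - 1 = 7
binary(145) = 10010001

Elias gamma(145) = '0000000' + '10010001' = 000000010010001 (15 bits)


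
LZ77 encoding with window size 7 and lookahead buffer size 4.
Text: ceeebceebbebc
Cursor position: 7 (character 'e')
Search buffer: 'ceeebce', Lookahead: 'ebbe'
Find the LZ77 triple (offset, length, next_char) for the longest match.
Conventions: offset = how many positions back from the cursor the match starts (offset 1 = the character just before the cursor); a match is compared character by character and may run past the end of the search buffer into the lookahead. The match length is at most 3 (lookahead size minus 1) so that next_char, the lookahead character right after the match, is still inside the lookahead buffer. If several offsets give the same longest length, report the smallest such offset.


Try each offset into the search buffer:
  offset=1 (pos 6, char 'e'): match length 1
  offset=2 (pos 5, char 'c'): match length 0
  offset=3 (pos 4, char 'b'): match length 0
  offset=4 (pos 3, char 'e'): match length 2
  offset=5 (pos 2, char 'e'): match length 1
  offset=6 (pos 1, char 'e'): match length 1
  offset=7 (pos 0, char 'c'): match length 0
Longest match has length 2 at offset 4.
next_char = character at position 7 + 2 = 9 -> 'b'

Best match: offset=4, length=2 (matching 'eb' starting at position 3)
LZ77 triple: (4, 2, 'b')


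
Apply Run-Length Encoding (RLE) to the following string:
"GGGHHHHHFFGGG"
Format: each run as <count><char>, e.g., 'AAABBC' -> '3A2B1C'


Scanning runs left to right:
  i=0: run of 'G' x 3 -> '3G'
  i=3: run of 'H' x 5 -> '5H'
  i=8: run of 'F' x 2 -> '2F'
  i=10: run of 'G' x 3 -> '3G'

RLE = 3G5H2F3G


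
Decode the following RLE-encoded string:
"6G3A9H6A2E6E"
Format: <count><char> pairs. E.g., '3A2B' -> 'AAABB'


Expanding each <count><char> pair:
  6G -> 'GGGGGG'
  3A -> 'AAA'
  9H -> 'HHHHHHHHH'
  6A -> 'AAAAAA'
  2E -> 'EE'
  6E -> 'EEEEEE'

Decoded = GGGGGGAAAHHHHHHHHHAAAAAAEEEEEEEE


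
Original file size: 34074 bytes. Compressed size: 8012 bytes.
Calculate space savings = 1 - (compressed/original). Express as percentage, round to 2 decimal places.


ratio = compressed/original = 8012/34074 = 0.235135
savings = 1 - ratio = 1 - 0.235135 = 0.764865
as a percentage: 0.764865 * 100 = 76.49%

Space savings = 1 - 8012/34074 = 76.49%


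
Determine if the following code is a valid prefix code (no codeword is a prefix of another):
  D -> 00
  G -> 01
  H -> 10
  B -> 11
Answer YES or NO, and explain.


Checking each pair (does one codeword prefix another?):
  D='00' vs G='01': no prefix
  D='00' vs H='10': no prefix
  D='00' vs B='11': no prefix
  G='01' vs D='00': no prefix
  G='01' vs H='10': no prefix
  G='01' vs B='11': no prefix
  H='10' vs D='00': no prefix
  H='10' vs G='01': no prefix
  H='10' vs B='11': no prefix
  B='11' vs D='00': no prefix
  B='11' vs G='01': no prefix
  B='11' vs H='10': no prefix
No violation found over all pairs.

YES -- this is a valid prefix code. No codeword is a prefix of any other codeword.


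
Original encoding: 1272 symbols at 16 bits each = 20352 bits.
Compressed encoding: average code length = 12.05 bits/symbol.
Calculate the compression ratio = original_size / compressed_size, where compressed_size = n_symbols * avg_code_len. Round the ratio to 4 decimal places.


original_size = n_symbols * orig_bits = 1272 * 16 = 20352 bits
compressed_size = n_symbols * avg_code_len = 1272 * 12.05 = 15327.6 bits
ratio = original_size / compressed_size = 20352 / 15327.6 = 1.3278

Compression ratio = 1.3278


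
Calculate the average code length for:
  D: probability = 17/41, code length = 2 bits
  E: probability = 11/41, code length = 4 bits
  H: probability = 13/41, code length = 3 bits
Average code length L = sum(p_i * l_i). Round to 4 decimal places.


Weighted contributions p_i * l_i:
  D: (17/41) * 2 = 34/41
  E: (11/41) * 4 = 44/41
  H: (13/41) * 3 = 39/41
Sum = (34 + 44 + 39)/41 = 117/41

L = 117/41 = 2.8537 bits/symbol


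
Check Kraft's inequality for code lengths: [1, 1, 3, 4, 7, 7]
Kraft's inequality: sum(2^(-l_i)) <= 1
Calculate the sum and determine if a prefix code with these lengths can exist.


Sum = 2^(-1) + 2^(-1) + 2^(-3) + 2^(-4) + 2^(-7) + 2^(-7)
    = 0.5 + 0.5 + 0.125 + 0.0625 + 0.0078125 + 0.0078125
    = 154/128 = 1.203125
Since 1.203125 > 1, Kraft's inequality is NOT satisfied.
A prefix code with these lengths CANNOT exist.

Kraft sum = 1.203125. Not satisfied.


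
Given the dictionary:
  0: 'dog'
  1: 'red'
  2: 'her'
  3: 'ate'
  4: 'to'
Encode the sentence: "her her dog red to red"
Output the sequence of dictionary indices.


Look up each word in the dictionary:
  'her' -> 2
  'her' -> 2
  'dog' -> 0
  'red' -> 1
  'to' -> 4
  'red' -> 1

Encoded: [2, 2, 0, 1, 4, 1]


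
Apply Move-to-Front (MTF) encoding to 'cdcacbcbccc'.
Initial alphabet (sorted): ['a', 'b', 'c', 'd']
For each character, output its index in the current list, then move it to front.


MTF encoding:
'c': index 2 in ['a', 'b', 'c', 'd'] -> ['c', 'a', 'b', 'd']
'd': index 3 in ['c', 'a', 'b', 'd'] -> ['d', 'c', 'a', 'b']
'c': index 1 in ['d', 'c', 'a', 'b'] -> ['c', 'd', 'a', 'b']
'a': index 2 in ['c', 'd', 'a', 'b'] -> ['a', 'c', 'd', 'b']
'c': index 1 in ['a', 'c', 'd', 'b'] -> ['c', 'a', 'd', 'b']
'b': index 3 in ['c', 'a', 'd', 'b'] -> ['b', 'c', 'a', 'd']
'c': index 1 in ['b', 'c', 'a', 'd'] -> ['c', 'b', 'a', 'd']
'b': index 1 in ['c', 'b', 'a', 'd'] -> ['b', 'c', 'a', 'd']
'c': index 1 in ['b', 'c', 'a', 'd'] -> ['c', 'b', 'a', 'd']
'c': index 0 in ['c', 'b', 'a', 'd'] -> ['c', 'b', 'a', 'd']
'c': index 0 in ['c', 'b', 'a', 'd'] -> ['c', 'b', 'a', 'd']


Output: [2, 3, 1, 2, 1, 3, 1, 1, 1, 0, 0]


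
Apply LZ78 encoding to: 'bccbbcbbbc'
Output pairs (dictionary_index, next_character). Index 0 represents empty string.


LZ78 encoding steps:
Dictionary: {0: ''}
Step 1: w='' (idx 0), next='b' -> output (0, 'b'), add 'b' as idx 1
Step 2: w='' (idx 0), next='c' -> output (0, 'c'), add 'c' as idx 2
Step 3: w='c' (idx 2), next='b' -> output (2, 'b'), add 'cb' as idx 3
Step 4: w='b' (idx 1), next='c' -> output (1, 'c'), add 'bc' as idx 4
Step 5: w='b' (idx 1), next='b' -> output (1, 'b'), add 'bb' as idx 5
Step 6: w='bc' (idx 4), end of input -> output (4, '')


Encoded: [(0, 'b'), (0, 'c'), (2, 'b'), (1, 'c'), (1, 'b'), (4, '')]


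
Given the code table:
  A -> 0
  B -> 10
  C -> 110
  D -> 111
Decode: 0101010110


Decoding:
0 -> A
10 -> B
10 -> B
10 -> B
110 -> C


Result: ABBBC


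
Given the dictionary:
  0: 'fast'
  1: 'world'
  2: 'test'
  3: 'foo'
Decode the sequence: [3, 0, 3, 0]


Look up each index in the dictionary:
  3 -> 'foo'
  0 -> 'fast'
  3 -> 'foo'
  0 -> 'fast'

Decoded: "foo fast foo fast"


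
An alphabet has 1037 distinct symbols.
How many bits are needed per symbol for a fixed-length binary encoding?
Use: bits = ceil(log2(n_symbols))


log2(1037) = 10.0182
Bracket: 2^10 = 1024 < 1037 <= 2^11 = 2048
So ceil(log2(1037)) = 11

bits = ceil(log2(1037)) = ceil(10.0182) = 11 bits


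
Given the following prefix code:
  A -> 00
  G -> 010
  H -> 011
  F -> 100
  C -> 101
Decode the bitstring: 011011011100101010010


Decoding step by step:
Bits 011 -> H
Bits 011 -> H
Bits 011 -> H
Bits 100 -> F
Bits 101 -> C
Bits 010 -> G
Bits 010 -> G


Decoded message: HHHFCGG


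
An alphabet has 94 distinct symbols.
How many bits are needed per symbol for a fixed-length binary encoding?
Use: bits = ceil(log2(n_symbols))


log2(94) = 6.5546
Bracket: 2^6 = 64 < 94 <= 2^7 = 128
So ceil(log2(94)) = 7

bits = ceil(log2(94)) = ceil(6.5546) = 7 bits


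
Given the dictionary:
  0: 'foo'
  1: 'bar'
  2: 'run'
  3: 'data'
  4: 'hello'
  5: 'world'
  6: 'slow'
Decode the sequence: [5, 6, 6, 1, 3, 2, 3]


Look up each index in the dictionary:
  5 -> 'world'
  6 -> 'slow'
  6 -> 'slow'
  1 -> 'bar'
  3 -> 'data'
  2 -> 'run'
  3 -> 'data'

Decoded: "world slow slow bar data run data"


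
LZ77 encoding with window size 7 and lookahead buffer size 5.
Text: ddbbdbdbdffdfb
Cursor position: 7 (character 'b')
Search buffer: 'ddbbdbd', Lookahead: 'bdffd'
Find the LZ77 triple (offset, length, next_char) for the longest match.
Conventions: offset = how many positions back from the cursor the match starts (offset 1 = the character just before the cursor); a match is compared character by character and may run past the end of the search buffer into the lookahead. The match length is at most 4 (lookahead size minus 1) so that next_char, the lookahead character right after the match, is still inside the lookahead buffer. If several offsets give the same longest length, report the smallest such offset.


Try each offset into the search buffer:
  offset=1 (pos 6, char 'd'): match length 0
  offset=2 (pos 5, char 'b'): match length 2
  offset=3 (pos 4, char 'd'): match length 0
  offset=4 (pos 3, char 'b'): match length 2
  offset=5 (pos 2, char 'b'): match length 1
  offset=6 (pos 1, char 'd'): match length 0
  offset=7 (pos 0, char 'd'): match length 0
Longest match has length 2, found at offsets 2, 4; take the smallest, offset 2.
next_char = character at position 7 + 2 = 9 -> 'f'

Best match: offset=2, length=2 (matching 'bd' starting at position 5)
LZ77 triple: (2, 2, 'f')


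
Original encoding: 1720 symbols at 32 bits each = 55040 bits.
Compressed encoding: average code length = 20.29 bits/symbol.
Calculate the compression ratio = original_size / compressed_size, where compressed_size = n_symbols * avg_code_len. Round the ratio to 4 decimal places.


original_size = n_symbols * orig_bits = 1720 * 32 = 55040 bits
compressed_size = n_symbols * avg_code_len = 1720 * 20.29 = 34898.8 bits
ratio = original_size / compressed_size = 55040 / 34898.8 = 1.5771

Compression ratio = 1.5771


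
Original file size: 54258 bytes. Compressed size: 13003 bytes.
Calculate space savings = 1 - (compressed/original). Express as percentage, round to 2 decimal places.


ratio = compressed/original = 13003/54258 = 0.239651
savings = 1 - ratio = 1 - 0.239651 = 0.760349
as a percentage: 0.760349 * 100 = 76.03%

Space savings = 1 - 13003/54258 = 76.03%


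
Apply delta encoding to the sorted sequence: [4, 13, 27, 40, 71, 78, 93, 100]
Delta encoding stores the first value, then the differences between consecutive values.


First value: 4
Deltas:
  13 - 4 = 9
  27 - 13 = 14
  40 - 27 = 13
  71 - 40 = 31
  78 - 71 = 7
  93 - 78 = 15
  100 - 93 = 7


Delta encoded: [4, 9, 14, 13, 31, 7, 15, 7]


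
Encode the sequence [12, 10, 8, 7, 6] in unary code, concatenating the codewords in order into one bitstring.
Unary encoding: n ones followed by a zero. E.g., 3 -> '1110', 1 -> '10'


Encode each number as n ones followed by a terminating 0:
  12 -> 1111111111110 (13 bits)
  10 -> 11111111110 (11 bits)
  8 -> 111111110 (9 bits)
  7 -> 11111110 (8 bits)
  6 -> 1111110 (7 bits)
Total length = 13 + 11 + 9 + 8 + 7 = 48 bits.

Unary([12, 10, 8, 7, 6]) = 111111111111011111111110111111110111111101111110 (48 bits)


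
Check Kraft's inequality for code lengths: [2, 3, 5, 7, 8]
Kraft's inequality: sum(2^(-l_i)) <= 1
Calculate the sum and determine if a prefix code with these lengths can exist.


Sum = 2^(-2) + 2^(-3) + 2^(-5) + 2^(-7) + 2^(-8)
    = 0.25 + 0.125 + 0.03125 + 0.0078125 + 0.00390625
    = 107/256 = 0.41796875
Since 0.41796875 <= 1, Kraft's inequality IS satisfied.
A prefix code with these lengths CAN exist.

Kraft sum = 0.41796875. Satisfied.


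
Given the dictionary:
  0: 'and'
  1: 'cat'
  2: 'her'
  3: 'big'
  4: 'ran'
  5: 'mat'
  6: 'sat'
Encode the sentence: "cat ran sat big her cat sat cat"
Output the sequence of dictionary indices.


Look up each word in the dictionary:
  'cat' -> 1
  'ran' -> 4
  'sat' -> 6
  'big' -> 3
  'her' -> 2
  'cat' -> 1
  'sat' -> 6
  'cat' -> 1

Encoded: [1, 4, 6, 3, 2, 1, 6, 1]


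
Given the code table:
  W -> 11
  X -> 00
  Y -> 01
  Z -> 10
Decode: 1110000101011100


Decoding:
11 -> W
10 -> Z
00 -> X
01 -> Y
01 -> Y
01 -> Y
11 -> W
00 -> X


Result: WZXYYYWX


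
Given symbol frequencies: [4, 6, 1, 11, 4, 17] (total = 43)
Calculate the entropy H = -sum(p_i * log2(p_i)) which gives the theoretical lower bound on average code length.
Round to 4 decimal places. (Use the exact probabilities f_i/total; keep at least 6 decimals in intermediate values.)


Per-symbol terms -p_i * log2(p_i) with p_i = f_i/43:
  p = 4/43 = 0.093023: log2(p) = -3.426265, -p*log2(p) = 0.318722
  p = 6/43 = 0.139535: log2(p) = -2.841302, -p*log2(p) = 0.396461
  p = 1/43 = 0.023256: log2(p) = -5.426265, -p*log2(p) = 0.126192
  p = 11/43 = 0.255814: log2(p) = -1.966833, -p*log2(p) = 0.503143
  p = 4/43 = 0.093023: log2(p) = -3.426265, -p*log2(p) = 0.318722
  p = 17/43 = 0.395349: log2(p) = -1.338802, -p*log2(p) = 0.529294
H = 0.318722 + 0.396461 + 0.126192 + 0.503143 + 0.318722 + 0.529294 = 2.192534

H = 2.1925 bits/symbol


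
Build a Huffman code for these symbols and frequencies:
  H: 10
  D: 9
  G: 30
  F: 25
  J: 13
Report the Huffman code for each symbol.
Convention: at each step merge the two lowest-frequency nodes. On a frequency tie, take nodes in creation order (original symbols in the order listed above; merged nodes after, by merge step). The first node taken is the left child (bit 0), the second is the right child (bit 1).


Huffman tree construction:
Step 1: Merge D(9) + H(10) = 19
Step 2: Merge J(13) + (D+H)(19) = 32
Step 3: Merge F(25) + G(30) = 55
Step 4: Merge (J+(D+H))(32) + (F+G)(55) = 87
Read each symbol's code off the tree from the root (left child = 0, right child = 1).

Codes:
  H: 011 (length 3)
  D: 010 (length 3)
  G: 11 (length 2)
  F: 10 (length 2)
  J: 00 (length 2)
Average code length: 193/87 = 2.2184 bits/symbol


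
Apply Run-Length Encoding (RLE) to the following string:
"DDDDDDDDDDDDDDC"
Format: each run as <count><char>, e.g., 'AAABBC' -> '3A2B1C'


Scanning runs left to right:
  i=0: run of 'D' x 14 -> '14D'
  i=14: run of 'C' x 1 -> '1C'

RLE = 14D1C


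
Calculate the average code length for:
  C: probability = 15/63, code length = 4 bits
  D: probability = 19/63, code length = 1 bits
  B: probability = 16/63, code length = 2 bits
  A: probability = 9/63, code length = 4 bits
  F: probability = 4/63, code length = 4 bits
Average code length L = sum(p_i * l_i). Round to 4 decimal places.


Weighted contributions p_i * l_i:
  C: (15/63) * 4 = 60/63
  D: (19/63) * 1 = 19/63
  B: (16/63) * 2 = 32/63
  A: (9/63) * 4 = 36/63
  F: (4/63) * 4 = 16/63
Sum = (60 + 19 + 32 + 36 + 16)/63 = 163/63

L = 163/63 = 2.5873 bits/symbol


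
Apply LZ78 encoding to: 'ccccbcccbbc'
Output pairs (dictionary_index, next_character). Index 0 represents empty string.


LZ78 encoding steps:
Dictionary: {0: ''}
Step 1: w='' (idx 0), next='c' -> output (0, 'c'), add 'c' as idx 1
Step 2: w='c' (idx 1), next='c' -> output (1, 'c'), add 'cc' as idx 2
Step 3: w='c' (idx 1), next='b' -> output (1, 'b'), add 'cb' as idx 3
Step 4: w='cc' (idx 2), next='c' -> output (2, 'c'), add 'ccc' as idx 4
Step 5: w='' (idx 0), next='b' -> output (0, 'b'), add 'b' as idx 5
Step 6: w='b' (idx 5), next='c' -> output (5, 'c'), add 'bc' as idx 6


Encoded: [(0, 'c'), (1, 'c'), (1, 'b'), (2, 'c'), (0, 'b'), (5, 'c')]


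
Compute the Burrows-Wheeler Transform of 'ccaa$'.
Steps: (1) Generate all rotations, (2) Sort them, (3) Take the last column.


Rotations (sorted):
  0: $ccaa -> last char: a
  1: a$cca -> last char: a
  2: aa$cc -> last char: c
  3: caa$c -> last char: c
  4: ccaa$ -> last char: $


BWT = aacc$


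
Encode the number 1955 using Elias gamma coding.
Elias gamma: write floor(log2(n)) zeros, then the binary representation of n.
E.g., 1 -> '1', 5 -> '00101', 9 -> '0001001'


num_bits = floor(log2(1955)) + 1 = 11
leading_zeros = num_bits - 1 = 10
binary(1955) = 11110100011

Elias gamma(1955) = '0000000000' + '11110100011' = 000000000011110100011 (21 bits)


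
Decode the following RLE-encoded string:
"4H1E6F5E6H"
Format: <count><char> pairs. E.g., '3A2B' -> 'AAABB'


Expanding each <count><char> pair:
  4H -> 'HHHH'
  1E -> 'E'
  6F -> 'FFFFFF'
  5E -> 'EEEEE'
  6H -> 'HHHHHH'

Decoded = HHHHEFFFFFFEEEEEHHHHHH


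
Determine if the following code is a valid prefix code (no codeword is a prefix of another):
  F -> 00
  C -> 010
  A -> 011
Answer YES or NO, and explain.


Checking each pair (does one codeword prefix another?):
  F='00' vs C='010': no prefix
  F='00' vs A='011': no prefix
  C='010' vs F='00': no prefix
  C='010' vs A='011': no prefix
  A='011' vs F='00': no prefix
  A='011' vs C='010': no prefix
No violation found over all pairs.

YES -- this is a valid prefix code. No codeword is a prefix of any other codeword.


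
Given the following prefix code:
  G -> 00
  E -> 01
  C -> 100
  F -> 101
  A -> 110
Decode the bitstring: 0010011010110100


Decoding step by step:
Bits 00 -> G
Bits 100 -> C
Bits 110 -> A
Bits 101 -> F
Bits 101 -> F
Bits 00 -> G


Decoded message: GCAFFG


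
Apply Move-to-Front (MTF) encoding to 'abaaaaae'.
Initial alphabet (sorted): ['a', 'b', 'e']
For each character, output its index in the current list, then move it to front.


MTF encoding:
'a': index 0 in ['a', 'b', 'e'] -> ['a', 'b', 'e']
'b': index 1 in ['a', 'b', 'e'] -> ['b', 'a', 'e']
'a': index 1 in ['b', 'a', 'e'] -> ['a', 'b', 'e']
'a': index 0 in ['a', 'b', 'e'] -> ['a', 'b', 'e']
'a': index 0 in ['a', 'b', 'e'] -> ['a', 'b', 'e']
'a': index 0 in ['a', 'b', 'e'] -> ['a', 'b', 'e']
'a': index 0 in ['a', 'b', 'e'] -> ['a', 'b', 'e']
'e': index 2 in ['a', 'b', 'e'] -> ['e', 'a', 'b']


Output: [0, 1, 1, 0, 0, 0, 0, 2]


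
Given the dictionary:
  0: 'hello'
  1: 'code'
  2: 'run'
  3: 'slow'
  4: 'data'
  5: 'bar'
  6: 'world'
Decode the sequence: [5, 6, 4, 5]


Look up each index in the dictionary:
  5 -> 'bar'
  6 -> 'world'
  4 -> 'data'
  5 -> 'bar'

Decoded: "bar world data bar"


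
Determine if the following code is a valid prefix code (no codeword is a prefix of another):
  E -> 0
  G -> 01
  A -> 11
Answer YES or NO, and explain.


Checking each pair (does one codeword prefix another?):
  E='0' vs G='01': prefix -- VIOLATION

NO -- this is NOT a valid prefix code. E (0) is a prefix of G (01).


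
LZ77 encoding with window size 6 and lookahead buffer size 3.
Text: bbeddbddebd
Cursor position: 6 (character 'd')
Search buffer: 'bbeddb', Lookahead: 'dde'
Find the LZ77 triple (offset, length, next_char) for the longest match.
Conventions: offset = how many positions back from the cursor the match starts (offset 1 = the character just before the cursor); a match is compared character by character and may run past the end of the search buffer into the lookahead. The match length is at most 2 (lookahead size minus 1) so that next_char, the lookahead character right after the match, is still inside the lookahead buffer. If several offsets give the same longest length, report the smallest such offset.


Try each offset into the search buffer:
  offset=1 (pos 5, char 'b'): match length 0
  offset=2 (pos 4, char 'd'): match length 1
  offset=3 (pos 3, char 'd'): match length 2
  offset=4 (pos 2, char 'e'): match length 0
  offset=5 (pos 1, char 'b'): match length 0
  offset=6 (pos 0, char 'b'): match length 0
Longest match has length 2 at offset 3.
next_char = character at position 6 + 2 = 8 -> 'e'

Best match: offset=3, length=2 (matching 'dd' starting at position 3)
LZ77 triple: (3, 2, 'e')


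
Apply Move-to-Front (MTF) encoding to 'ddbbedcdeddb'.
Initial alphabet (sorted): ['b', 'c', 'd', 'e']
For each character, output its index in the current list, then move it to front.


MTF encoding:
'd': index 2 in ['b', 'c', 'd', 'e'] -> ['d', 'b', 'c', 'e']
'd': index 0 in ['d', 'b', 'c', 'e'] -> ['d', 'b', 'c', 'e']
'b': index 1 in ['d', 'b', 'c', 'e'] -> ['b', 'd', 'c', 'e']
'b': index 0 in ['b', 'd', 'c', 'e'] -> ['b', 'd', 'c', 'e']
'e': index 3 in ['b', 'd', 'c', 'e'] -> ['e', 'b', 'd', 'c']
'd': index 2 in ['e', 'b', 'd', 'c'] -> ['d', 'e', 'b', 'c']
'c': index 3 in ['d', 'e', 'b', 'c'] -> ['c', 'd', 'e', 'b']
'd': index 1 in ['c', 'd', 'e', 'b'] -> ['d', 'c', 'e', 'b']
'e': index 2 in ['d', 'c', 'e', 'b'] -> ['e', 'd', 'c', 'b']
'd': index 1 in ['e', 'd', 'c', 'b'] -> ['d', 'e', 'c', 'b']
'd': index 0 in ['d', 'e', 'c', 'b'] -> ['d', 'e', 'c', 'b']
'b': index 3 in ['d', 'e', 'c', 'b'] -> ['b', 'd', 'e', 'c']


Output: [2, 0, 1, 0, 3, 2, 3, 1, 2, 1, 0, 3]


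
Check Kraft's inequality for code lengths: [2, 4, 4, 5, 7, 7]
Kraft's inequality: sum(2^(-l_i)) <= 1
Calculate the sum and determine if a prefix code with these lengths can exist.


Sum = 2^(-2) + 2^(-4) + 2^(-4) + 2^(-5) + 2^(-7) + 2^(-7)
    = 0.25 + 0.0625 + 0.0625 + 0.03125 + 0.0078125 + 0.0078125
    = 54/128 = 0.421875
Since 0.421875 <= 1, Kraft's inequality IS satisfied.
A prefix code with these lengths CAN exist.

Kraft sum = 0.421875. Satisfied.


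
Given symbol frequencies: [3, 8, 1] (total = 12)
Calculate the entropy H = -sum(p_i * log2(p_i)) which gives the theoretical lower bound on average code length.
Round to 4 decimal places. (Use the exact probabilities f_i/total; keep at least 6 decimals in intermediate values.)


Per-symbol terms -p_i * log2(p_i) with p_i = f_i/12:
  p = 3/12 = 0.250000: log2(p) = -2.000000, -p*log2(p) = 0.500000
  p = 8/12 = 0.666667: log2(p) = -0.584963, -p*log2(p) = 0.389975
  p = 1/12 = 0.083333: log2(p) = -3.584963, -p*log2(p) = 0.298747
H = 0.500000 + 0.389975 + 0.298747 = 1.188722

H = 1.1887 bits/symbol


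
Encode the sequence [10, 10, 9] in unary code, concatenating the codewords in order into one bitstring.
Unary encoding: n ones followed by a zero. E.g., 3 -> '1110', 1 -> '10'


Encode each number as n ones followed by a terminating 0:
  10 -> 11111111110 (11 bits)
  10 -> 11111111110 (11 bits)
  9 -> 1111111110 (10 bits)
Total length = 11 + 11 + 10 = 32 bits.

Unary([10, 10, 9]) = 11111111110111111111101111111110 (32 bits)


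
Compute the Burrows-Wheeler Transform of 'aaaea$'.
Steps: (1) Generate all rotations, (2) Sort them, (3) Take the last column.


Rotations (sorted):
  0: $aaaea -> last char: a
  1: a$aaae -> last char: e
  2: aaaea$ -> last char: $
  3: aaea$a -> last char: a
  4: aea$aa -> last char: a
  5: ea$aaa -> last char: a


BWT = ae$aaa


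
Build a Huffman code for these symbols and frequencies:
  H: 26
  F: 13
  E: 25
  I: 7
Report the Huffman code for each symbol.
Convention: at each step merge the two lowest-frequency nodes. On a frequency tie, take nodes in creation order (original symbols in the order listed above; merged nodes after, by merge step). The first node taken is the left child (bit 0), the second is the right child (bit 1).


Huffman tree construction:
Step 1: Merge I(7) + F(13) = 20
Step 2: Merge (I+F)(20) + E(25) = 45
Step 3: Merge H(26) + ((I+F)+E)(45) = 71
Read each symbol's code off the tree from the root (left child = 0, right child = 1).

Codes:
  H: 0 (length 1)
  F: 101 (length 3)
  E: 11 (length 2)
  I: 100 (length 3)
Average code length: 136/71 = 1.9155 bits/symbol


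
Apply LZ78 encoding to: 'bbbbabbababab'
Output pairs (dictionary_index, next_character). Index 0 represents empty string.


LZ78 encoding steps:
Dictionary: {0: ''}
Step 1: w='' (idx 0), next='b' -> output (0, 'b'), add 'b' as idx 1
Step 2: w='b' (idx 1), next='b' -> output (1, 'b'), add 'bb' as idx 2
Step 3: w='b' (idx 1), next='a' -> output (1, 'a'), add 'ba' as idx 3
Step 4: w='bb' (idx 2), next='a' -> output (2, 'a'), add 'bba' as idx 4
Step 5: w='ba' (idx 3), next='b' -> output (3, 'b'), add 'bab' as idx 5
Step 6: w='' (idx 0), next='a' -> output (0, 'a'), add 'a' as idx 6
Step 7: w='b' (idx 1), end of input -> output (1, '')


Encoded: [(0, 'b'), (1, 'b'), (1, 'a'), (2, 'a'), (3, 'b'), (0, 'a'), (1, '')]


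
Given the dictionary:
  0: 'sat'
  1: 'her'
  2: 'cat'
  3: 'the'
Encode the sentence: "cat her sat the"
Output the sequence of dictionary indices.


Look up each word in the dictionary:
  'cat' -> 2
  'her' -> 1
  'sat' -> 0
  'the' -> 3

Encoded: [2, 1, 0, 3]


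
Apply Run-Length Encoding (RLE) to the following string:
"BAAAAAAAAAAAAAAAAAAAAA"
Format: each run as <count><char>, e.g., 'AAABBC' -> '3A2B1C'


Scanning runs left to right:
  i=0: run of 'B' x 1 -> '1B'
  i=1: run of 'A' x 21 -> '21A'

RLE = 1B21A


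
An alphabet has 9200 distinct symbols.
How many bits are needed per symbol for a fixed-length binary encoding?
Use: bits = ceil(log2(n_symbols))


log2(9200) = 13.1674
Bracket: 2^13 = 8192 < 9200 <= 2^14 = 16384
So ceil(log2(9200)) = 14

bits = ceil(log2(9200)) = ceil(13.1674) = 14 bits


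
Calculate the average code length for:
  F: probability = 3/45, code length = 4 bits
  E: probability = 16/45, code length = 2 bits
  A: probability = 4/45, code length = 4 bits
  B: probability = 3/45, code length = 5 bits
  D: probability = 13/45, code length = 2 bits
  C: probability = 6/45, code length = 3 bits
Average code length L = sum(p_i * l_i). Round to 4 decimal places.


Weighted contributions p_i * l_i:
  F: (3/45) * 4 = 12/45
  E: (16/45) * 2 = 32/45
  A: (4/45) * 4 = 16/45
  B: (3/45) * 5 = 15/45
  D: (13/45) * 2 = 26/45
  C: (6/45) * 3 = 18/45
Sum = (12 + 32 + 16 + 15 + 26 + 18)/45 = 119/45

L = 119/45 = 2.6444 bits/symbol


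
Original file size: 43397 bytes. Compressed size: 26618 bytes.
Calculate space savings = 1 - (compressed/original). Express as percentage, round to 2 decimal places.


ratio = compressed/original = 26618/43397 = 0.61336
savings = 1 - ratio = 1 - 0.61336 = 0.38664
as a percentage: 0.38664 * 100 = 38.66%

Space savings = 1 - 26618/43397 = 38.66%


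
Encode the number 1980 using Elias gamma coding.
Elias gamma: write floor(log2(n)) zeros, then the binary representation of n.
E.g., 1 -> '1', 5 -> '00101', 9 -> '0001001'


num_bits = floor(log2(1980)) + 1 = 11
leading_zeros = num_bits - 1 = 10
binary(1980) = 11110111100

Elias gamma(1980) = '0000000000' + '11110111100' = 000000000011110111100 (21 bits)


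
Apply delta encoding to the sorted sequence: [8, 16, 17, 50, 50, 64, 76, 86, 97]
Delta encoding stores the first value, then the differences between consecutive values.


First value: 8
Deltas:
  16 - 8 = 8
  17 - 16 = 1
  50 - 17 = 33
  50 - 50 = 0
  64 - 50 = 14
  76 - 64 = 12
  86 - 76 = 10
  97 - 86 = 11


Delta encoded: [8, 8, 1, 33, 0, 14, 12, 10, 11]


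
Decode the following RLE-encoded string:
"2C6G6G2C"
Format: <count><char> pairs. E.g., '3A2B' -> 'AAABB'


Expanding each <count><char> pair:
  2C -> 'CC'
  6G -> 'GGGGGG'
  6G -> 'GGGGGG'
  2C -> 'CC'

Decoded = CCGGGGGGGGGGGGCC


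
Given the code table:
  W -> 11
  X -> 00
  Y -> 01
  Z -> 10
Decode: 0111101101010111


Decoding:
01 -> Y
11 -> W
10 -> Z
11 -> W
01 -> Y
01 -> Y
01 -> Y
11 -> W


Result: YWZWYYYW


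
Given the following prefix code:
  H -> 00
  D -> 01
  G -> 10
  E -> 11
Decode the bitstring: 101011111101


Decoding step by step:
Bits 10 -> G
Bits 10 -> G
Bits 11 -> E
Bits 11 -> E
Bits 11 -> E
Bits 01 -> D


Decoded message: GGEEED


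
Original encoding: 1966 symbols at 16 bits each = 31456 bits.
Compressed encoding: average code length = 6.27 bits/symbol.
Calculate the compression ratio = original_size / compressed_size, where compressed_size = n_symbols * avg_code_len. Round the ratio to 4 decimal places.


original_size = n_symbols * orig_bits = 1966 * 16 = 31456 bits
compressed_size = n_symbols * avg_code_len = 1966 * 6.27 = 12326.82 bits
ratio = original_size / compressed_size = 31456 / 12326.82 = 2.5518

Compression ratio = 2.5518


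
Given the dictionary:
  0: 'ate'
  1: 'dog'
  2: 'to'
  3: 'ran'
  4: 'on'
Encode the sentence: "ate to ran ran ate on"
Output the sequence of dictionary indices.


Look up each word in the dictionary:
  'ate' -> 0
  'to' -> 2
  'ran' -> 3
  'ran' -> 3
  'ate' -> 0
  'on' -> 4

Encoded: [0, 2, 3, 3, 0, 4]


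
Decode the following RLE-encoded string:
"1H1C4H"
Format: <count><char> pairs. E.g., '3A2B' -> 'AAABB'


Expanding each <count><char> pair:
  1H -> 'H'
  1C -> 'C'
  4H -> 'HHHH'

Decoded = HCHHHH


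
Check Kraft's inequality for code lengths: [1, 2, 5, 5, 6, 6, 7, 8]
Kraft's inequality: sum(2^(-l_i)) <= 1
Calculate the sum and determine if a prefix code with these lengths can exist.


Sum = 2^(-1) + 2^(-2) + 2^(-5) + 2^(-5) + 2^(-6) + 2^(-6) + 2^(-7) + 2^(-8)
    = 0.5 + 0.25 + 0.03125 + 0.03125 + 0.015625 + 0.015625 + 0.0078125 + 0.00390625
    = 219/256 = 0.85546875
Since 0.85546875 <= 1, Kraft's inequality IS satisfied.
A prefix code with these lengths CAN exist.

Kraft sum = 0.85546875. Satisfied.


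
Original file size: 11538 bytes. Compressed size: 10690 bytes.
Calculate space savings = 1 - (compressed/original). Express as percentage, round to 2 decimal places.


ratio = compressed/original = 10690/11538 = 0.926504
savings = 1 - ratio = 1 - 0.926504 = 0.073496
as a percentage: 0.073496 * 100 = 7.35%

Space savings = 1 - 10690/11538 = 7.35%


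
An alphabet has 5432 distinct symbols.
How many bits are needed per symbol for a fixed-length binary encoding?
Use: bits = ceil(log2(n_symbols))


log2(5432) = 12.4073
Bracket: 2^12 = 4096 < 5432 <= 2^13 = 8192
So ceil(log2(5432)) = 13

bits = ceil(log2(5432)) = ceil(12.4073) = 13 bits


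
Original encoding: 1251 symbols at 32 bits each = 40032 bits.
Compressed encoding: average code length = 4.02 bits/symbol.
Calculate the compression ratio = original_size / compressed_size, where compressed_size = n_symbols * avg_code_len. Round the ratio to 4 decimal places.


original_size = n_symbols * orig_bits = 1251 * 32 = 40032 bits
compressed_size = n_symbols * avg_code_len = 1251 * 4.02 = 5029.02 bits
ratio = original_size / compressed_size = 40032 / 5029.02 = 7.9602

Compression ratio = 7.9602


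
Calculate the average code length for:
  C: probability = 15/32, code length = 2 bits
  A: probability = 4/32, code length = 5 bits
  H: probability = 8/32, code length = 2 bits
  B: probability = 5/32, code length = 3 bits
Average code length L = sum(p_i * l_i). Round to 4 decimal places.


Weighted contributions p_i * l_i:
  C: (15/32) * 2 = 30/32
  A: (4/32) * 5 = 20/32
  H: (8/32) * 2 = 16/32
  B: (5/32) * 3 = 15/32
Sum = (30 + 20 + 16 + 15)/32 = 81/32

L = 81/32 = 2.5313 bits/symbol


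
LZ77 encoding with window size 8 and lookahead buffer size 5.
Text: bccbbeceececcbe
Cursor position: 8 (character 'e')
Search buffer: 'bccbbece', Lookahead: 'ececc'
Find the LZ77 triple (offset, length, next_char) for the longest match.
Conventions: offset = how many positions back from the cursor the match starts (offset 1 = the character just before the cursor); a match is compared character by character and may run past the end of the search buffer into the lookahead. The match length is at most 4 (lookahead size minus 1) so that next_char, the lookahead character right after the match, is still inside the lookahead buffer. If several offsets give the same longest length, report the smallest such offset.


Try each offset into the search buffer:
  offset=1 (pos 7, char 'e'): match length 1
  offset=2 (pos 6, char 'c'): match length 0
  offset=3 (pos 5, char 'e'): match length 3
  offset=4 (pos 4, char 'b'): match length 0
  offset=5 (pos 3, char 'b'): match length 0
  offset=6 (pos 2, char 'c'): match length 0
  offset=7 (pos 1, char 'c'): match length 0
  offset=8 (pos 0, char 'b'): match length 0
Longest match has length 3 at offset 3.
next_char = character at position 8 + 3 = 11 -> 'c'

Best match: offset=3, length=3 (matching 'ece' starting at position 5)
LZ77 triple: (3, 3, 'c')


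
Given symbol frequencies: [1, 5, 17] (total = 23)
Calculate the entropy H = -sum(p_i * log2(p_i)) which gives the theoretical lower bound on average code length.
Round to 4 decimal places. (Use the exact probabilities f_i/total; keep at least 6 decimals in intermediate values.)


Per-symbol terms -p_i * log2(p_i) with p_i = f_i/23:
  p = 1/23 = 0.043478: log2(p) = -4.523562, -p*log2(p) = 0.196677
  p = 5/23 = 0.217391: log2(p) = -2.201634, -p*log2(p) = 0.478616
  p = 17/23 = 0.739130: log2(p) = -0.436099, -p*log2(p) = 0.322334
H = 0.196677 + 0.478616 + 0.322334 = 0.997627

H = 0.9976 bits/symbol


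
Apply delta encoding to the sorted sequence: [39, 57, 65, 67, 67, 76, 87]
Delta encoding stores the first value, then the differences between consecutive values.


First value: 39
Deltas:
  57 - 39 = 18
  65 - 57 = 8
  67 - 65 = 2
  67 - 67 = 0
  76 - 67 = 9
  87 - 76 = 11


Delta encoded: [39, 18, 8, 2, 0, 9, 11]


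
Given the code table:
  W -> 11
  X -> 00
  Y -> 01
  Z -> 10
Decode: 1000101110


Decoding:
10 -> Z
00 -> X
10 -> Z
11 -> W
10 -> Z


Result: ZXZWZ


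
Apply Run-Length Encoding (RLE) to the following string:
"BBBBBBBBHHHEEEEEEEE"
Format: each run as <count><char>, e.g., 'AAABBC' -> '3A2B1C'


Scanning runs left to right:
  i=0: run of 'B' x 8 -> '8B'
  i=8: run of 'H' x 3 -> '3H'
  i=11: run of 'E' x 8 -> '8E'

RLE = 8B3H8E


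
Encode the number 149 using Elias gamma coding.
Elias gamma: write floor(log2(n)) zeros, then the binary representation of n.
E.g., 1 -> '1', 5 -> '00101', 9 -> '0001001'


num_bits = floor(log2(149)) + 1 = 8
leading_zeros = num_bits - 1 = 7
binary(149) = 10010101

Elias gamma(149) = '0000000' + '10010101' = 000000010010101 (15 bits)


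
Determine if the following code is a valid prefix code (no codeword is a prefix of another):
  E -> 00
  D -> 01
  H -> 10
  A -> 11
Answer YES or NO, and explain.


Checking each pair (does one codeword prefix another?):
  E='00' vs D='01': no prefix
  E='00' vs H='10': no prefix
  E='00' vs A='11': no prefix
  D='01' vs E='00': no prefix
  D='01' vs H='10': no prefix
  D='01' vs A='11': no prefix
  H='10' vs E='00': no prefix
  H='10' vs D='01': no prefix
  H='10' vs A='11': no prefix
  A='11' vs E='00': no prefix
  A='11' vs D='01': no prefix
  A='11' vs H='10': no prefix
No violation found over all pairs.

YES -- this is a valid prefix code. No codeword is a prefix of any other codeword.


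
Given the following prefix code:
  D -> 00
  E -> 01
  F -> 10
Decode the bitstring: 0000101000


Decoding step by step:
Bits 00 -> D
Bits 00 -> D
Bits 10 -> F
Bits 10 -> F
Bits 00 -> D


Decoded message: DDFFD


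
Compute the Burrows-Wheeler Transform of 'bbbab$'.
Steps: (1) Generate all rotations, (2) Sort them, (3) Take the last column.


Rotations (sorted):
  0: $bbbab -> last char: b
  1: ab$bbb -> last char: b
  2: b$bbba -> last char: a
  3: bab$bb -> last char: b
  4: bbab$b -> last char: b
  5: bbbab$ -> last char: $


BWT = bbabb$


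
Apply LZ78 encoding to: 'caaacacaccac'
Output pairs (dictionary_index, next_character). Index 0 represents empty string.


LZ78 encoding steps:
Dictionary: {0: ''}
Step 1: w='' (idx 0), next='c' -> output (0, 'c'), add 'c' as idx 1
Step 2: w='' (idx 0), next='a' -> output (0, 'a'), add 'a' as idx 2
Step 3: w='a' (idx 2), next='a' -> output (2, 'a'), add 'aa' as idx 3
Step 4: w='c' (idx 1), next='a' -> output (1, 'a'), add 'ca' as idx 4
Step 5: w='ca' (idx 4), next='c' -> output (4, 'c'), add 'cac' as idx 5
Step 6: w='cac' (idx 5), end of input -> output (5, '')


Encoded: [(0, 'c'), (0, 'a'), (2, 'a'), (1, 'a'), (4, 'c'), (5, '')]


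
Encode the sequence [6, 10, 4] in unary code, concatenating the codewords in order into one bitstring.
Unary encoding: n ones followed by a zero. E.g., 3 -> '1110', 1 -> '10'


Encode each number as n ones followed by a terminating 0:
  6 -> 1111110 (7 bits)
  10 -> 11111111110 (11 bits)
  4 -> 11110 (5 bits)
Total length = 7 + 11 + 5 = 23 bits.

Unary([6, 10, 4]) = 11111101111111111011110 (23 bits)


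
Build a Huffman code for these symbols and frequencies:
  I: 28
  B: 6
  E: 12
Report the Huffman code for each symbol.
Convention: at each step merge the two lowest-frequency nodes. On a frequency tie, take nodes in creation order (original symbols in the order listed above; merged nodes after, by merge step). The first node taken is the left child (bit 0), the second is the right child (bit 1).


Huffman tree construction:
Step 1: Merge B(6) + E(12) = 18
Step 2: Merge (B+E)(18) + I(28) = 46
Read each symbol's code off the tree from the root (left child = 0, right child = 1).

Codes:
  I: 1 (length 1)
  B: 00 (length 2)
  E: 01 (length 2)
Average code length: 64/46 = 1.3913 bits/symbol
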